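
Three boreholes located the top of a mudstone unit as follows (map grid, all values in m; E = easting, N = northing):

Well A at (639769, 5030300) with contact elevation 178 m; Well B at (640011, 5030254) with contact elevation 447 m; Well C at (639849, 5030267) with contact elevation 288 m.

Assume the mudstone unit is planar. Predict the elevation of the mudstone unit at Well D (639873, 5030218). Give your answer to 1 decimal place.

367.3 m

Two edge vectors: Well A→Well B = (242, -46, 269), Well A→Well C = (80, -33, 110).
Normal n = (Well A→Well B) × (Well A→Well C) = (3817, -5100, -4306).
So ∂z/∂E = −n_x/n_z = 0.886437529 and ∂z/∂N = −n_y/n_z = −1.184393869.
Intercept c from Well A: 178 − 567115.25 + 5957856.48 = 5390919.23.
At (639873, 5030218): z = 567207.4 − 5957759.4 + 5390919.23 = 367.3 m.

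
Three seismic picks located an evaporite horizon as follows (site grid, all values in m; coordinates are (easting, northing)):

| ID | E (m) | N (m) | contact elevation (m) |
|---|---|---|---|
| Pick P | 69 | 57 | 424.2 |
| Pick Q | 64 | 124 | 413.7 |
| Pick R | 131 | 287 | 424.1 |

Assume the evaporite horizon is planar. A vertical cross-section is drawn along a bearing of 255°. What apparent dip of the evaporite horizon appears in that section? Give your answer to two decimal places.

Let the plane be z = a·E + b·N + c.
Pick Q−Pick P: −5a + 67b = −10.5;  Pick R−Pick P: 62a + 230b = −0.1.
Solving gives a = 0.45405, b = −0.12283.
Unit vector along 255° is (sin 255°, cos 255°) = (-0.9659, -0.2588).
Slope in that direction = a·(-0.9659) + b·(-0.2588) = −0.40679.
Apparent dip = arctan|0.40679| = 22.14° (true dip is 25.2°, so apparent ≤ true as expected).

22.14°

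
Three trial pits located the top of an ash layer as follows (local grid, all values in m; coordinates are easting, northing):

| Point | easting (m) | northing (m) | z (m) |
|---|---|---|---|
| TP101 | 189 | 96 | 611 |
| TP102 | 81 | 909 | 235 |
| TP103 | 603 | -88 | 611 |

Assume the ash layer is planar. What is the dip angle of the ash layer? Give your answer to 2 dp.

28.27°

Two edge vectors: TP101→TP102 = (-108, 813, -376), TP101→TP103 = (414, -184, 0).
Normal n = (TP101→TP102) × (TP101→TP103) = (-69184, -155664, -316710).
So ∂z/∂easting = −n_x/n_z = −0.21845 and ∂z/∂northing = −n_y/n_z = −0.49150.
Gradient magnitude |∇z| = √(a² + b²) = √(0.04772 + 0.24158) = 0.53786.
True dip = arctan(0.53786) = 28.27°, dipping toward NNE (azimuth ≈ 024°).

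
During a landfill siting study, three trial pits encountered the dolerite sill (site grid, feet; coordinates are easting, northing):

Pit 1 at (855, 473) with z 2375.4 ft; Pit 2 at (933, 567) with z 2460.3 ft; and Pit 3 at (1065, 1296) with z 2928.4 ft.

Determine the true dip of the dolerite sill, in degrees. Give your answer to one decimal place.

34.9°

Two edge vectors: Pit 1→Pit 2 = (78, 94, 84.9), Pit 1→Pit 3 = (210, 823, 553).
Normal n = (Pit 1→Pit 2) × (Pit 1→Pit 3) = (-17890.7, -25305, 44454).
So ∂z/∂easting = −n_x/n_z = 0.40245 and ∂z/∂northing = −n_y/n_z = 0.56924.
Gradient magnitude |∇z| = √(a² + b²) = √(0.16197 + 0.32403) = 0.69714.
True dip = arctan(0.69714) = 34.9°, dipping toward SW (azimuth ≈ 215°).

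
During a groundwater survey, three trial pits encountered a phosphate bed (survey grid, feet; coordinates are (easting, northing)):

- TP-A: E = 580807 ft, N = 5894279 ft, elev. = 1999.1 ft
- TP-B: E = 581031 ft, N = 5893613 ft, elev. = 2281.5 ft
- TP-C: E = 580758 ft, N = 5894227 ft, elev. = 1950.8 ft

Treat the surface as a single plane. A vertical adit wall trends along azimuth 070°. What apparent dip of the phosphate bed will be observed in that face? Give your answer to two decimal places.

Two edge vectors: TP-A→TP-B = (224, -666, 282.4), TP-A→TP-C = (-49, -52, -48.3).
Normal n = (TP-A→TP-B) × (TP-A→TP-C) = (46852.6, -3018.4, -44282).
So ∂z/∂E = −n_x/n_z = 1.05805 and ∂z/∂N = −n_y/n_z = −0.06816.
Unit vector along 070° is (sin 70°, cos 70°) = (0.9397, 0.3420).
Slope in that direction = a·(0.9397) + b·(0.3420) = 0.97093.
Apparent dip = arctan|0.97093| = 44.15° (true dip is 46.7°, so apparent ≤ true as expected).

44.15°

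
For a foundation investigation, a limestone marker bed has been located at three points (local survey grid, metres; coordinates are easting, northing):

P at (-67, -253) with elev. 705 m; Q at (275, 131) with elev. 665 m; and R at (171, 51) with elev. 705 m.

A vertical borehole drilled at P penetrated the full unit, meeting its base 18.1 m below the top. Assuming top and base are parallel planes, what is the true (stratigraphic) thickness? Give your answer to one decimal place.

Two edge vectors: P→Q = (342, 384, -40), P→R = (238, 304, 0).
Normal n = (P→Q) × (P→R) = (12160, -9520, 12576).
So ∂z/∂easting = −n_x/n_z = −0.96692 and ∂z/∂northing = −n_y/n_z = 0.75700.
|∇z| = √(a²+b²) = 1.22800, so dip δ = arctan(1.22800) = 50.84°.
True thickness = vertical thickness × cos δ = 18.1 × cos 50.84° = 11.4 m.

11.4 m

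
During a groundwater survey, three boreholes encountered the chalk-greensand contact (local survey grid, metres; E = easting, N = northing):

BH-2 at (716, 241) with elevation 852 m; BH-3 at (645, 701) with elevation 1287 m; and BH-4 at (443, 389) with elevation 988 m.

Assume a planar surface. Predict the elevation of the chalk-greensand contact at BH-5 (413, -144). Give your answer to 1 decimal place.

Let the plane be z = a·E + b·N + c.
BH-3−BH-2: −71a + 460b = 435;  BH-4−BH-2: −273a + 148b = 136.
Solving gives a = 0.01582, b = 0.94809.
Then c = 852 − a·716 − b·241 = 612.19.
At (413, -144): z = 6.5 − 136.5 + 612.19 = 482.2 m.

482.2 m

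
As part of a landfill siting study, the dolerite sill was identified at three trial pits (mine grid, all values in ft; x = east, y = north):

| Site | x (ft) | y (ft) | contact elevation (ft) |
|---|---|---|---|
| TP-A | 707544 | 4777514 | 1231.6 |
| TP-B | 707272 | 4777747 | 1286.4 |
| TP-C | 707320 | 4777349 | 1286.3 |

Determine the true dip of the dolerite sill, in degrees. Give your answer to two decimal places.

12.74°

Let the plane be z = a·x + b·y + c.
TP-B−TP-A: −272a + 233b = 54.8;  TP-C−TP-A: −224a − 165b = 54.7.
Solving gives a = −0.22444, b = −0.02682.
Gradient magnitude |∇z| = √(a² + b²) = √(0.05037 + 0.00072) = 0.22604.
True dip = arctan(0.22604) = 12.74°, dipping toward E (azimuth ≈ 083°).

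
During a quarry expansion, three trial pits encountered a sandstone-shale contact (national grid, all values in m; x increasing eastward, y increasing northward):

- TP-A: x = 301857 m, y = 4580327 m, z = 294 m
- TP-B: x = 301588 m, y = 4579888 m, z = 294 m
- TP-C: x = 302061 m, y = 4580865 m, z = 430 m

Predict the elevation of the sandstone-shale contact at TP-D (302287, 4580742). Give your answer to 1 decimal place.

Two edge vectors: TP-A→TP-B = (-269, -439, 0), TP-A→TP-C = (204, 538, 136).
Normal n = (TP-A→TP-B) × (TP-A→TP-C) = (-59704, 36584, -55166).
So ∂z/∂x = −n_x/n_z = −1.082260813 and ∂z/∂y = −n_y/n_z = 0.663162093.
Intercept c from TP-A: 294 + 326688.00 − 3037499.24 = −2710517.24.
At (302287, 4580742): z = −327153.4 + 3037774.5 − 2710517.24 = 103.8 m.

103.8 m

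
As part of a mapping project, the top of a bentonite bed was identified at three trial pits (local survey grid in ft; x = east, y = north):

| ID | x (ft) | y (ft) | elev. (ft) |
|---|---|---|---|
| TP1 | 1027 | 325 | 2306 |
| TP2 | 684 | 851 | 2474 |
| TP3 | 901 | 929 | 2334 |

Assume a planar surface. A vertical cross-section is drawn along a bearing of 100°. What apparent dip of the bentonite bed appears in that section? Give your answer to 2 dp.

30.63°

Let the plane be z = a·x + b·y + c.
TP2−TP1: −343a + 526b = 168;  TP3−TP1: −126a + 604b = 28.
Solving gives a = −0.61566, b = −0.08207.
Unit vector along 100° is (sin 100°, cos 100°) = (0.9848, -0.1736).
Slope in that direction = a·(0.9848) + b·(-0.1736) = −0.59205.
Apparent dip = arctan|0.59205| = 30.63° (true dip is 31.8°, so apparent ≤ true as expected).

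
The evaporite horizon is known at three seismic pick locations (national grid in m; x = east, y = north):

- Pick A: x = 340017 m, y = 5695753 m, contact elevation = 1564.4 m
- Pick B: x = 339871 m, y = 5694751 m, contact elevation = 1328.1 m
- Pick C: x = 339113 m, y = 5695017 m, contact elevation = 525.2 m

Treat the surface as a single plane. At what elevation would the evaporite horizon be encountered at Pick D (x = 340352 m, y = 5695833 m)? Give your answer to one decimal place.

1934.6 m

Let the plane be z = a·x + b·y + c.
Pick B−Pick A: −146a − 1002b = −236.3;  Pick C−Pick A: −904a − 736b = −1039.2.
Solving gives a = 1.086440067, b = 0.077524701.
Then c = 1564.4 − a·340017 − b·5695753 = −809405.24.
At (340352, 5695833): z = 369772.0 + 441567.7 − 809405.24 = 1934.6 m.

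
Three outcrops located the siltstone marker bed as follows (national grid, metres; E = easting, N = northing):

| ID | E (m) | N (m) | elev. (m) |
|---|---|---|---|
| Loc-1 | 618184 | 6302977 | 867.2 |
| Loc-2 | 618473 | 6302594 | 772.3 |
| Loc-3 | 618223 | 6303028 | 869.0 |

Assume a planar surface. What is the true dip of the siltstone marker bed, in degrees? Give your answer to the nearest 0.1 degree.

11.3°

Two edge vectors: Loc-1→Loc-2 = (289, -383, -94.9), Loc-1→Loc-3 = (39, 51, 1.8).
Normal n = (Loc-1→Loc-2) × (Loc-1→Loc-3) = (4150.5, -4221.3, 29676).
So ∂z/∂E = −n_x/n_z = −0.13986 and ∂z/∂N = −n_y/n_z = 0.14225.
Gradient magnitude |∇z| = √(a² + b²) = √(0.01956 + 0.02023) = 0.19949.
True dip = arctan(0.19949) = 11.3°, dipping toward SE (azimuth ≈ 135°).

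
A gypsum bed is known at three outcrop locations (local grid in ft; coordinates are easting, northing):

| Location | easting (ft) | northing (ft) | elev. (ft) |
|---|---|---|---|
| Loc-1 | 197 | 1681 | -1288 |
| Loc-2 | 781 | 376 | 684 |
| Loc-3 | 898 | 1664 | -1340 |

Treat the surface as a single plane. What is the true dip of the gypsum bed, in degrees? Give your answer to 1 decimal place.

Let the plane be z = a·easting + b·northing + c.
Loc-2−Loc-1: 584a − 1305b = 1972;  Loc-3−Loc-1: 701a − 17b = −52.
Solving gives a = −0.11204, b = −1.56125.
Gradient magnitude |∇z| = √(a² + b²) = √(0.01255 + 2.43750) = 1.56527.
True dip = arctan(1.56527) = 57.4°, dipping toward N (azimuth ≈ 004°).

57.4°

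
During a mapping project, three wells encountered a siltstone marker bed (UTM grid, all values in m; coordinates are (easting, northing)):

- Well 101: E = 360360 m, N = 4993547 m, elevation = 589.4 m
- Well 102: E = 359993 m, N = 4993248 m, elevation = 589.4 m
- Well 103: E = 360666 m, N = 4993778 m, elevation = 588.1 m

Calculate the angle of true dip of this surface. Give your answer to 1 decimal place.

5.2°

Two edge vectors: Well 101→Well 102 = (-367, -299, 0), Well 101→Well 103 = (306, 231, -1.3).
Normal n = (Well 101→Well 102) × (Well 101→Well 103) = (388.7, -477.1, 6717).
So ∂z/∂E = −n_x/n_z = −0.05787 and ∂z/∂N = −n_y/n_z = 0.07103.
Gradient magnitude |∇z| = √(a² + b²) = √(0.00335 + 0.00505) = 0.09162.
True dip = arctan(0.09162) = 5.2°, dipping toward SE (azimuth ≈ 141°).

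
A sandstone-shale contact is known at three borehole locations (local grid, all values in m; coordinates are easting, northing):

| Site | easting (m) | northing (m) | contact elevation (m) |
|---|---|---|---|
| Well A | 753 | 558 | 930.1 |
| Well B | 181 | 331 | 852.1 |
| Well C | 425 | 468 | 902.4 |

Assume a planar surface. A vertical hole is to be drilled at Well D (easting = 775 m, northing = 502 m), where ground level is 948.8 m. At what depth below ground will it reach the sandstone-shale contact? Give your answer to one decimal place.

43.1 m

Let the plane be z = a·easting + b·northing + c.
Well B−Well A: −572a − 227b = −78;  Well C−Well A: −328a − 90b = −27.7.
Solving gives a = −0.03186, b = 0.42390.
Then c = 930.1 − a·753 − b·558 = 717.56.
At (775, 502): z_contact = −24.69 + 212.80 + 717.56 = 905.66 m.
Depth below ground = 948.8 − 905.66 = 43.1 m.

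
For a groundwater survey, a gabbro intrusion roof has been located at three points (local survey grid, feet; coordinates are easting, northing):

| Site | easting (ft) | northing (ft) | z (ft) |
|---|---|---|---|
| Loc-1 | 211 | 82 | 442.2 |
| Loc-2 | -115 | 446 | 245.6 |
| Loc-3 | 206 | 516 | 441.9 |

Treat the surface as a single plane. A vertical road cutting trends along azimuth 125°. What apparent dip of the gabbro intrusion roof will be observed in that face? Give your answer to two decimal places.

26.39°

Two edge vectors: Loc-1→Loc-2 = (-326, 364, -196.6), Loc-1→Loc-3 = (-5, 434, -0.3).
Normal n = (Loc-1→Loc-2) × (Loc-1→Loc-3) = (85215.2, 885.2, -139664).
So ∂z/∂easting = −n_x/n_z = 0.61014 and ∂z/∂northing = −n_y/n_z = 0.00634.
Unit vector along 125° is (sin 125°, cos 125°) = (0.8192, -0.5736).
Slope in that direction = a·(0.8192) + b·(-0.5736) = 0.49617.
Apparent dip = arctan|0.49617| = 26.39° (true dip is 31.4°, so apparent ≤ true as expected).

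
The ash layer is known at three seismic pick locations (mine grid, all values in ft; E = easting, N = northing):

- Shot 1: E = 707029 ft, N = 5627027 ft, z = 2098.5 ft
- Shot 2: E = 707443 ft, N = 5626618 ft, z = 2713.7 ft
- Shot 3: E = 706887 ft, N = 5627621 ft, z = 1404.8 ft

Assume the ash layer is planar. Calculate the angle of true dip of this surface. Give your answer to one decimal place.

Let the plane be z = a·E + b·N + c.
Shot 2−Shot 1: 414a − 409b = 615.2;  Shot 3−Shot 1: −142a + 594b = −693.7.
Solving gives a = 0.43498, b = −1.06386.
Gradient magnitude |∇z| = √(a² + b²) = √(0.18921 + 1.13180) = 1.14935.
True dip = arctan(1.14935) = 49.0°, dipping toward NNW (azimuth ≈ 338°).

49.0°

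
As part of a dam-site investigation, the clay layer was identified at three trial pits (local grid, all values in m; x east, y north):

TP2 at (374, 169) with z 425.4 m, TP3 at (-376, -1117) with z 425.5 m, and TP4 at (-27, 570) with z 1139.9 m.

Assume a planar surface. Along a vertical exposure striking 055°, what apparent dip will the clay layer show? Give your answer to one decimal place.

28.6°

Two edge vectors: TP2→TP3 = (-750, -1286, 0.1), TP2→TP4 = (-401, 401, 714.5).
Normal n = (TP2→TP3) × (TP2→TP4) = (-918887.1, 535834.9, -816436).
So ∂z/∂x = −n_x/n_z = −1.12549 and ∂z/∂y = −n_y/n_z = 0.65631.
Unit vector along 055° is (sin 55°, cos 55°) = (0.8192, 0.5736).
Slope in that direction = a·(0.8192) + b·(0.5736) = −0.54550.
Apparent dip = arctan|0.54550| = 28.6° (true dip is 52.5°, so apparent ≤ true as expected).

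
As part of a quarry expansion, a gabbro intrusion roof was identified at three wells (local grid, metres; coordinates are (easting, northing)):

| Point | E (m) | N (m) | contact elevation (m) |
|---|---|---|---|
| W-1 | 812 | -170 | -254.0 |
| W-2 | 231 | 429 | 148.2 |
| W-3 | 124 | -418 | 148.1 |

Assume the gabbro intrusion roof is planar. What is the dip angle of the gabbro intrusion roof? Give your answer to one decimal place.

Let the plane be z = a·E + b·N + c.
W-2−W-1: −581a + 599b = 402.2;  W-3−W-1: −688a − 248b = 402.1.
Solving gives a = −0.61238, b = 0.07748.
Gradient magnitude |∇z| = √(a² + b²) = √(0.37500 + 0.00600) = 0.61726.
True dip = arctan(0.61726) = 31.7°, dipping toward E (azimuth ≈ 097°).

31.7°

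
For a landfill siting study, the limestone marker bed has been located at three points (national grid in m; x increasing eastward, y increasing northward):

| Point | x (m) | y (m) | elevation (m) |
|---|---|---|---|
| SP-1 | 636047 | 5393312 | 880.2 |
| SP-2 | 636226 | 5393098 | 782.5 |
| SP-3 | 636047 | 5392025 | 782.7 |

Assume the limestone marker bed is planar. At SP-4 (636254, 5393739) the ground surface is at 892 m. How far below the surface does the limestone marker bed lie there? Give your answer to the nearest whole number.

74 m

Let the plane be z = a·x + b·y + c.
SP-2−SP-1: 179a − 214b = −97.7;  SP-3−SP-1: 0a − 1287b = −97.5.
Solving gives a = −0.45523955, b = 0.07575758.
Then c = 880.2 − a·636047 − b·5393312 = −118150.29.
At (636254, 5393739): z_contact = −289648.0 + 408616.6 − 118150.29 = 818.3 m.
Depth below ground = 892 − 818.3 = 74 m.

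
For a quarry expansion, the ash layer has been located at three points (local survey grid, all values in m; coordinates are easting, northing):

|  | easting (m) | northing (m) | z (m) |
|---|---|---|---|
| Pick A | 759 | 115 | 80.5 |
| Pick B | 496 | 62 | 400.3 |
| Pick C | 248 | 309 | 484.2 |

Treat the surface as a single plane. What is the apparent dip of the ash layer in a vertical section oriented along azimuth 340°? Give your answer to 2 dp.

Two edge vectors: Pick A→Pick B = (-263, -53, 319.8), Pick A→Pick C = (-511, 194, 403.7).
Normal n = (Pick A→Pick B) × (Pick A→Pick C) = (-83437.3, -57244.7, -78105).
So ∂z/∂easting = −n_x/n_z = −1.06827 and ∂z/∂northing = −n_y/n_z = −0.73292.
Unit vector along 340° is (sin 340°, cos 340°) = (-0.3420, 0.9397).
Slope in that direction = a·(-0.3420) + b·(0.9397) = −0.32335.
Apparent dip = arctan|0.32335| = 17.92° (true dip is 52.3°, so apparent ≤ true as expected).

17.92°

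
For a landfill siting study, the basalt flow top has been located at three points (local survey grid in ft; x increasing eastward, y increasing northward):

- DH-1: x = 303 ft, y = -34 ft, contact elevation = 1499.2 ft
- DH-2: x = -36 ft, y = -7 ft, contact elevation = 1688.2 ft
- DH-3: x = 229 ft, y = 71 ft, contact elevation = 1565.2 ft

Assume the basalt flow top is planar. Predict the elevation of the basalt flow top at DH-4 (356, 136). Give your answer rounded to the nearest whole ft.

Two edge vectors: DH-1→DH-2 = (-339, 27, 189), DH-1→DH-3 = (-74, 105, 66).
Normal n = (DH-1→DH-2) × (DH-1→DH-3) = (-18063, 8388, -33597).
So ∂z/∂x = −n_x/n_z = −0.53764 and ∂z/∂y = −n_y/n_z = 0.24967.
Intercept c from DH-1: 1499.2 + 162.90 + 8.49 = 1670.59.
At (356, 136): z = −191.4 + 34.0 + 1670.59 = 1513.1 ft.

1513 ft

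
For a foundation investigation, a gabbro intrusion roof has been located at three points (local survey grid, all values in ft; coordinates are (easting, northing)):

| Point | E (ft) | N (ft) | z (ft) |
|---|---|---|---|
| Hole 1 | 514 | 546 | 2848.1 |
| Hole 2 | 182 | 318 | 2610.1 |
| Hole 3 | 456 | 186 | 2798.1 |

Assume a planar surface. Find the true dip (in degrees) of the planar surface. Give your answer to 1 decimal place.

35.0°

Let the plane be z = a·E + b·N + c.
Hole 2−Hole 1: −332a − 228b = −238;  Hole 3−Hole 1: −58a − 360b = −50.
Solving gives a = 0.69880, b = 0.02630.
Gradient magnitude |∇z| = √(a² + b²) = √(0.48833 + 0.00069) = 0.69930.
True dip = arctan(0.69930) = 35.0°, dipping toward W (azimuth ≈ 268°).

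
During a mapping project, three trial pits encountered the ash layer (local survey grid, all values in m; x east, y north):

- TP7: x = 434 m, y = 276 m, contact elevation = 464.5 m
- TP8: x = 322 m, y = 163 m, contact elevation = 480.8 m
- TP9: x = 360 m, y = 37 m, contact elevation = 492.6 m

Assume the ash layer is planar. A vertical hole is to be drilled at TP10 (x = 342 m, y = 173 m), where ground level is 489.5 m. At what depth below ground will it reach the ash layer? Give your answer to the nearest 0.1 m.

10.5 m

Let the plane be z = a·x + b·y + c.
TP8−TP7: −112a − 113b = 16.3;  TP9−TP7: −74a − 239b = 28.1.
Solving gives a = −0.03914, b = −0.10545.
Then c = 464.5 − a·434 − b·276 = 510.59.
At (342, 173): z_contact = −13.39 − 18.24 + 510.59 = 478.96 m.
Depth below ground = 489.5 − 478.96 = 10.5 m.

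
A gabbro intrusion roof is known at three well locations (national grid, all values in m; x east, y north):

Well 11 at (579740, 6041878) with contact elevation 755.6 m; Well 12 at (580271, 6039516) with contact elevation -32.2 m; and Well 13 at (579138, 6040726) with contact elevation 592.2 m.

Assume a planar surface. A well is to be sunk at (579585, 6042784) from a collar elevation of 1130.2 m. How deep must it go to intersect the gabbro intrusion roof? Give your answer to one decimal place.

84.9 m

Two edge vectors: Well 11→Well 12 = (531, -2362, -787.8), Well 11→Well 13 = (-602, -1152, -163.4).
Normal n = (Well 11→Well 12) × (Well 11→Well 13) = (-521594.8, 561021, -2033636).
So ∂z/∂x = −n_x/n_z = −0.256483855 and ∂z/∂y = −n_y/n_z = 0.275870903.
Intercept c from Well 11: 755.6 + 148693.95 − 1666778.34 = −1517328.79.
At (579585, 6042784): z_contact = −148654.19 + 1667028.28 − 1517328.79 = 1045.29 m.
Depth below ground = 1130.2 − 1045.29 = 84.9 m.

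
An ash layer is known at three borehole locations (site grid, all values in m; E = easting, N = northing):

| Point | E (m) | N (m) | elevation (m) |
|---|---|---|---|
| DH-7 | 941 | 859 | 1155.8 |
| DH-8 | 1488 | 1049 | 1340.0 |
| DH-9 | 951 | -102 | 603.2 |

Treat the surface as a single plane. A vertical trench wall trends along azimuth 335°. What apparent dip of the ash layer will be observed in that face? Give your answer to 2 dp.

24.93°

Two edge vectors: DH-7→DH-8 = (547, 190, 184.2), DH-7→DH-9 = (10, -961, -552.6).
Normal n = (DH-7→DH-8) × (DH-7→DH-9) = (72022.2, 304114.2, -527567).
So ∂z/∂E = −n_x/n_z = 0.13652 and ∂z/∂N = −n_y/n_z = 0.57645.
Unit vector along 335° is (sin 335°, cos 335°) = (-0.4226, 0.9063).
Slope in that direction = a·(-0.4226) + b·(0.9063) = 0.46474.
Apparent dip = arctan|0.46474| = 24.93° (true dip is 30.6°, so apparent ≤ true as expected).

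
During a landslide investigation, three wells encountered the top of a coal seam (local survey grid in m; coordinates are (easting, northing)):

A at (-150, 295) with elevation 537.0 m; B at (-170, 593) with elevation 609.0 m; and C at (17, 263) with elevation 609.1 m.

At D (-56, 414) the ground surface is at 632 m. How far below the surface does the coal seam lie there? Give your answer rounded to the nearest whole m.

Two edge vectors: A→B = (-20, 298, 72), A→C = (167, -32, 72.1).
Normal n = (A→B) × (A→C) = (23789.8, 13466, -49126).
So ∂z/∂E = −n_x/n_z = 0.48426 and ∂z/∂N = −n_y/n_z = 0.27411.
Intercept c from A: 537 + 72.64 − 80.86 = 528.78.
At (-56, 414): z_contact = −27.1 + 113.5 + 528.78 = 615.1 m.
Depth below ground = 632 − 615.1 = 17 m.

17 m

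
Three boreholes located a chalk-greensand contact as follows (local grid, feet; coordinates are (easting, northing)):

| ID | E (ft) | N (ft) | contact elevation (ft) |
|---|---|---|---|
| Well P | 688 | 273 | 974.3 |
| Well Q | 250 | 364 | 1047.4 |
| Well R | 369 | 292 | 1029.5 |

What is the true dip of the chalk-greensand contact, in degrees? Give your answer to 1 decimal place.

10.2°

Two edge vectors: Well P→Well Q = (-438, 91, 73.1), Well P→Well R = (-319, 19, 55.2).
Normal n = (Well P→Well Q) × (Well P→Well R) = (3634.3, 858.7, 20707).
So ∂z/∂E = −n_x/n_z = −0.17551 and ∂z/∂N = −n_y/n_z = −0.04147.
Gradient magnitude |∇z| = √(a² + b²) = √(0.03080 + 0.00172) = 0.18034.
True dip = arctan(0.18034) = 10.2°, dipping toward ENE (azimuth ≈ 077°).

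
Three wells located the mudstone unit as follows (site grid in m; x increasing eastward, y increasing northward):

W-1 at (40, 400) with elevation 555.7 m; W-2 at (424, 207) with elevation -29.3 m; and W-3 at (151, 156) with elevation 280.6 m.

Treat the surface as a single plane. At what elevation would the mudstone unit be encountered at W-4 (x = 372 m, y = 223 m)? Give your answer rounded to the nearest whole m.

Let the plane be z = a·x + b·y + c.
W-2−W-1: 384a − 193b = −585;  W-3−W-1: 111a − 244b = −275.1.
Solving gives a = −1.24038, b = 0.56319.
Then c = 555.7 − a·40 − b·400 = 380.04.
At (372, 223): z = −461.4 + 125.6 + 380.04 = 44.2 m.

44 m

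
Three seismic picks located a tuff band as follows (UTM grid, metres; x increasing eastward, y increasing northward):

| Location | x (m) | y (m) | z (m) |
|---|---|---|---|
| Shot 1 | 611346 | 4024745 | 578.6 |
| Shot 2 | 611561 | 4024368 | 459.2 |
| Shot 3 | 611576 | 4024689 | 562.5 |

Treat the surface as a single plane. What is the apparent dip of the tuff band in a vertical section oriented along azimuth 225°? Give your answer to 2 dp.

13.12°

Two edge vectors: Shot 1→Shot 2 = (215, -377, -119.4), Shot 1→Shot 3 = (230, -56, -16.1).
Normal n = (Shot 1→Shot 2) × (Shot 1→Shot 3) = (-616.7, -24000.5, 74670).
So ∂z/∂x = −n_x/n_z = 0.00826 and ∂z/∂y = −n_y/n_z = 0.32142.
Unit vector along 225° is (sin 225°, cos 225°) = (-0.7071, -0.7071).
Slope in that direction = a·(-0.7071) + b·(-0.7071) = −0.23312.
Apparent dip = arctan|0.23312| = 13.12° (true dip is 17.8°, so apparent ≤ true as expected).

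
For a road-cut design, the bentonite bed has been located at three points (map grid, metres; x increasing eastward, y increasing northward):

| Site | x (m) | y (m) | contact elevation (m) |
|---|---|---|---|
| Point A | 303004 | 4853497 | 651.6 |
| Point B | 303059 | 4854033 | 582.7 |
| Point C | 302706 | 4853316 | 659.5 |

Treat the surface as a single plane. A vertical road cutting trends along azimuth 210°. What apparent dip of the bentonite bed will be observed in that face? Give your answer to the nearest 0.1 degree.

5.1°

Two edge vectors: Point A→Point B = (55, 536, -68.9), Point A→Point C = (-298, -181, 7.9).
Normal n = (Point A→Point B) × (Point A→Point C) = (-8236.5, 20097.7, 149773).
So ∂z/∂x = −n_x/n_z = 0.05499 and ∂z/∂y = −n_y/n_z = −0.13419.
Unit vector along 210° is (sin 210°, cos 210°) = (-0.5000, -0.8660).
Slope in that direction = a·(-0.5000) + b·(-0.8660) = 0.08871.
Apparent dip = arctan|0.08871| = 5.1° (true dip is 8.3°, so apparent ≤ true as expected).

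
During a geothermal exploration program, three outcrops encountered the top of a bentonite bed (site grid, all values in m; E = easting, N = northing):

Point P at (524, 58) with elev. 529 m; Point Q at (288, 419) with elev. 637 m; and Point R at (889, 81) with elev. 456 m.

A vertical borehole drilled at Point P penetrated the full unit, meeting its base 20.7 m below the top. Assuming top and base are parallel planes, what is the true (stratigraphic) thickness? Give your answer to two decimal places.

20.01 m

Let the plane be z = a·E + b·N + c.
Point Q−Point P: −236a + 361b = 108;  Point R−Point P: 365a + 23b = −73.
Solving gives a = −0.21019, b = 0.16176.
|∇z| = √(a²+b²) = 0.26523, so dip δ = arctan(0.26523) = 14.85°.
True thickness = vertical thickness × cos δ = 20.7 × cos 14.85° = 20.01 m.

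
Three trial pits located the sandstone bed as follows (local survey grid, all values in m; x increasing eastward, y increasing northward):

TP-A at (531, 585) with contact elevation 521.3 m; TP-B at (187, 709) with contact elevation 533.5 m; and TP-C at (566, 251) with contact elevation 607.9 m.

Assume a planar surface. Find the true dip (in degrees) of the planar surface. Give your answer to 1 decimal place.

Let the plane be z = a·x + b·y + c.
TP-B−TP-A: −344a + 124b = 12.2;  TP-C−TP-A: 35a − 334b = 86.6.
Solving gives a = −0.13399, b = −0.27332.
Gradient magnitude |∇z| = √(a² + b²) = √(0.01795 + 0.07470) = 0.30440.
True dip = arctan(0.30440) = 16.9°, dipping toward NNE (azimuth ≈ 026°).

16.9°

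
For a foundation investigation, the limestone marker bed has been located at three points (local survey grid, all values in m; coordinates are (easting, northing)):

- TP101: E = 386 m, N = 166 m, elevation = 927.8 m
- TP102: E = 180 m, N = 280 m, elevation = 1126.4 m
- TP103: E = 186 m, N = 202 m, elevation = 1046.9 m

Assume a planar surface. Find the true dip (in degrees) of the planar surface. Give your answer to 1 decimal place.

Let the plane be z = a·E + b·N + c.
TP102−TP101: −206a + 114b = 198.6;  TP103−TP101: −200a + 36b = 119.1.
Solving gives a = −0.41782, b = 0.98709.
Gradient magnitude |∇z| = √(a² + b²) = √(0.17458 + 0.97435) = 1.07188.
True dip = arctan(1.07188) = 47.0°, dipping toward SSE (azimuth ≈ 157°).

47.0°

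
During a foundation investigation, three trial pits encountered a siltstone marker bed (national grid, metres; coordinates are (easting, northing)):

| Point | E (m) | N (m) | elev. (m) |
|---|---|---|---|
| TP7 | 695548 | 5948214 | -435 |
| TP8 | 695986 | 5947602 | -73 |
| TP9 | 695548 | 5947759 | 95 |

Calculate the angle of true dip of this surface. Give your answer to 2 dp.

Two edge vectors: TP7→TP8 = (438, -612, 362), TP7→TP9 = (0, -455, 530).
Normal n = (TP7→TP8) × (TP7→TP9) = (-159650, -232140, -199290).
So ∂z/∂E = −n_x/n_z = −0.80109 and ∂z/∂N = −n_y/n_z = −1.16484.
Gradient magnitude |∇z| = √(a² + b²) = √(0.64175 + 1.35684) = 1.41372.
True dip = arctan(1.41372) = 54.73°, dipping toward NE (azimuth ≈ 035°).

54.73°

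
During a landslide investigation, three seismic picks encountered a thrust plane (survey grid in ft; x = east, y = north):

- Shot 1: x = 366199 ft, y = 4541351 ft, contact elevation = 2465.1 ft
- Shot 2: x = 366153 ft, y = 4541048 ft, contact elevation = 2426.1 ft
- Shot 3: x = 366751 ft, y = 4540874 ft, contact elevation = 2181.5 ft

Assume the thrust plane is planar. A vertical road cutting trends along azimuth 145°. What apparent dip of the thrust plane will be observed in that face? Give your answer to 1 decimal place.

19.5°

Two edge vectors: Shot 1→Shot 2 = (-46, -303, -39), Shot 1→Shot 3 = (552, -477, -283.6).
Normal n = (Shot 1→Shot 2) × (Shot 1→Shot 3) = (67327.8, -34573.6, 189198).
So ∂z/∂x = −n_x/n_z = −0.35586 and ∂z/∂y = −n_y/n_z = 0.18274.
Unit vector along 145° is (sin 145°, cos 145°) = (0.5736, -0.8192).
Slope in that direction = a·(0.5736) + b·(-0.8192) = −0.35380.
Apparent dip = arctan|0.35380| = 19.5° (true dip is 21.8°, so apparent ≤ true as expected).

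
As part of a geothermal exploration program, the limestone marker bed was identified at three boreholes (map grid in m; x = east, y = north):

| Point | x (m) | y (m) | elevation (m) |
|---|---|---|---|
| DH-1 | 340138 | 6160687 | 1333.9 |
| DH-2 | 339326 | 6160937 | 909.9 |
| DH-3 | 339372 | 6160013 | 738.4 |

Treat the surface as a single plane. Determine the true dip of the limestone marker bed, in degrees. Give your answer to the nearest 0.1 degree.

Let the plane be z = a·x + b·y + c.
DH-2−DH-1: −812a + 250b = −424;  DH-3−DH-1: −766a − 674b = −595.5.
Solving gives a = 0.58833, b = 0.21490.
Gradient magnitude |∇z| = √(a² + b²) = √(0.34613 + 0.04618) = 0.62635.
True dip = arctan(0.62635) = 32.1°, dipping toward WSW (azimuth ≈ 250°).

32.1°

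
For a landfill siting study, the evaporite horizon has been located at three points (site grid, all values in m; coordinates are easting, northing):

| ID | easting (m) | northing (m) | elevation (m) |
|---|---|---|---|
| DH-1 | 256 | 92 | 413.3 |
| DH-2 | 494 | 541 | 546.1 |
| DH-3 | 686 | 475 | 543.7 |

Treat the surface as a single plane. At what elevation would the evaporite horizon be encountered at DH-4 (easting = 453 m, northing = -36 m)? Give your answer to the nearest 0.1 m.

Let the plane be z = a·easting + b·northing + c.
DH-2−DH-1: 238a + 449b = 132.8;  DH-3−DH-1: 430a + 383b = 130.4.
Solving gives a = 0.07543, b = 0.25579.
Then c = 413.3 − a·256 − b·92 = 370.46.
At (453, -36): z = 34.2 − 9.2 + 370.46 = 395.4 m.

395.4 m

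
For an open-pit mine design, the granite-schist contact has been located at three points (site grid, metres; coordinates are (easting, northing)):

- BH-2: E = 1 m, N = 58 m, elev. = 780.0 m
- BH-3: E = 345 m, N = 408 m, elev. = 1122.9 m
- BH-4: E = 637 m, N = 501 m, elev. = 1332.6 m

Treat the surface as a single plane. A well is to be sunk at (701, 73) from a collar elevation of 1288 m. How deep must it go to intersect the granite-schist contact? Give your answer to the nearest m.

Let the plane be z = a·E + b·N + c.
BH-3−BH-2: 344a + 350b = 342.9;  BH-4−BH-2: 636a + 443b = 552.6.
Solving gives a = 0.59118, b = 0.39867.
Then c = 780 − a·1 − b·58 = 756.29.
At (701, 73): z_contact = 414.4 + 29.1 + 756.29 = 1199.8 m.
Depth below ground = 1288 − 1199.8 = 88 m.

88 m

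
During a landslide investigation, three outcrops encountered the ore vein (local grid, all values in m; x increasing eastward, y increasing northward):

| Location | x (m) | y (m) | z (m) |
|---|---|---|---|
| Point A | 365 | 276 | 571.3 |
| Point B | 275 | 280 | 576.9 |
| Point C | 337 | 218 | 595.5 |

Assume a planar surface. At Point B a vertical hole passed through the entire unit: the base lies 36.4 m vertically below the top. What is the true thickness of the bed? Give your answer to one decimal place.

Let the plane be z = a·x + b·y + c.
Point B−Point A: −90a + 4b = 5.6;  Point C−Point A: −28a − 58b = 24.2.
Solving gives a = −0.07907, b = −0.37907.
|∇z| = √(a²+b²) = 0.38723, so dip δ = arctan(0.38723) = 21.17°.
True thickness = vertical thickness × cos δ = 36.4 × cos 21.17° = 33.9 m.

33.9 m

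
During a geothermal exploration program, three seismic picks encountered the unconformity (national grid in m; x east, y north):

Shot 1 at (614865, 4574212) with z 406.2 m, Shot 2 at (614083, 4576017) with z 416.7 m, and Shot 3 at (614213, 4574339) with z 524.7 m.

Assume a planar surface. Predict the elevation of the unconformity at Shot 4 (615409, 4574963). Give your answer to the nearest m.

Two edge vectors: Shot 1→Shot 2 = (-782, 1805, 10.5), Shot 1→Shot 3 = (-652, 127, 118.5).
Normal n = (Shot 1→Shot 2) × (Shot 1→Shot 3) = (212559, 85821, 1077546).
So ∂z/∂x = −n_x/n_z = −0.19726211 and ∂z/∂y = −n_y/n_z = −0.07964486.
Intercept c from Shot 1: 406.2 + 121289.57 + 364312.47 = 486008.24.
At (615409, 4574963): z = −121396.9 − 364372.3 + 486008.24 = 239.1 m.

239 m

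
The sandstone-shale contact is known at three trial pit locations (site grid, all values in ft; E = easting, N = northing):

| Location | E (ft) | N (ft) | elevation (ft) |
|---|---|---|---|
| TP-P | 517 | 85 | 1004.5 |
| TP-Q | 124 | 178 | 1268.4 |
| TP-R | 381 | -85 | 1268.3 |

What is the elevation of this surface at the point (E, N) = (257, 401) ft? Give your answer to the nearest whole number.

Two edge vectors: TP-P→TP-Q = (-393, 93, 263.9), TP-P→TP-R = (-136, -170, 263.8).
Normal n = (TP-P→TP-Q) × (TP-P→TP-R) = (69396.4, 67783, 79458).
So ∂z/∂E = −n_x/n_z = −0.87337 and ∂z/∂N = −n_y/n_z = −0.85307.
Intercept c from TP-P: 1004.5 + 451.53 + 72.51 = 1528.54.
At (257, 401): z = −224.5 − 342.1 + 1528.54 = 962.0 ft.

962 ft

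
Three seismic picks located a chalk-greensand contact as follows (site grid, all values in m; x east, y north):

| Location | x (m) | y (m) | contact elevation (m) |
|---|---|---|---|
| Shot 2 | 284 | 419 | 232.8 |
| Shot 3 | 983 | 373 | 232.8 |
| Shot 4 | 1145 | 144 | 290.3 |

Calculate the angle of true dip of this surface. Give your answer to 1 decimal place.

Let the plane be z = a·x + b·y + c.
Shot 3−Shot 2: 699a − 46b = 0;  Shot 4−Shot 2: 861a − 275b = 57.5.
Solving gives a = −0.01733, b = −0.26335.
Gradient magnitude |∇z| = √(a² + b²) = √(0.00030 + 0.06935) = 0.26392.
True dip = arctan(0.26392) = 14.8°, dipping toward N (azimuth ≈ 004°).

14.8°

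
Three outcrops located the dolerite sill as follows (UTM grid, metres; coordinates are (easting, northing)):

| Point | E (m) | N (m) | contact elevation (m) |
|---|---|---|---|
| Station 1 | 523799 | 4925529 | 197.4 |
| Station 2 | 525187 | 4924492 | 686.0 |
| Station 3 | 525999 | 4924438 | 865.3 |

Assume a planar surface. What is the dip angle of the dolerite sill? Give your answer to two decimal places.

Let the plane be z = a·E + b·N + c.
Station 2−Station 1: 1388a − 1037b = 488.6;  Station 3−Station 1: 2200a − 1091b = 667.9.
Solving gives a = 0.20799, b = −0.19277.
Gradient magnitude |∇z| = √(a² + b²) = √(0.04326 + 0.03716) = 0.28359.
True dip = arctan(0.28359) = 15.83°, dipping toward NW (azimuth ≈ 313°).

15.83°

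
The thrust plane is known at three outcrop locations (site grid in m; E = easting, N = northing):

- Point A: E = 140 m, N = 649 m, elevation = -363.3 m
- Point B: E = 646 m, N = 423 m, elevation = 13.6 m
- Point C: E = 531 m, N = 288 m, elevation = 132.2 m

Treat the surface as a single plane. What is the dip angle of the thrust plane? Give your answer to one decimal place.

48.4°

Let the plane be z = a·E + b·N + c.
Point B−Point A: 506a − 226b = 376.9;  Point C−Point A: 391a − 361b = 495.5.
Solving gives a = 0.25533, b = −1.09602.
Gradient magnitude |∇z| = √(a² + b²) = √(0.06519 + 1.20127) = 1.12537.
True dip = arctan(1.12537) = 48.4°, dipping toward NNW (azimuth ≈ 347°).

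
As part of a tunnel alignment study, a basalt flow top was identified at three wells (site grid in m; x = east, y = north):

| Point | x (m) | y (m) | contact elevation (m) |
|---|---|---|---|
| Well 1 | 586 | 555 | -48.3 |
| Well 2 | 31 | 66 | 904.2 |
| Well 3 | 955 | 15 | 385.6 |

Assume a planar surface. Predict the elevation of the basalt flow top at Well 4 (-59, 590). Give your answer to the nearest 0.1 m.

314.5 m

Two edge vectors: Well 1→Well 2 = (-555, -489, 952.5), Well 1→Well 3 = (369, -540, 433.9).
Normal n = (Well 1→Well 2) × (Well 1→Well 3) = (302172.9, 592287, 480141).
So ∂z/∂x = −n_x/n_z = −0.62934 and ∂z/∂y = −n_y/n_z = −1.23357.
Intercept c from Well 1: -48.3 + 368.79 + 684.63 = 1005.13.
At (-59, 590): z = 37.1 − 727.8 + 1005.13 = 314.5 m.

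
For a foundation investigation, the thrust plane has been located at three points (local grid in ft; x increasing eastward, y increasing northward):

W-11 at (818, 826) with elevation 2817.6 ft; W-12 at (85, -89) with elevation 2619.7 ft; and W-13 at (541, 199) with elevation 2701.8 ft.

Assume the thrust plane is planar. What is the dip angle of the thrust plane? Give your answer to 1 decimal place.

9.7°

Two edge vectors: W-11→W-12 = (-733, -915, -197.9), W-11→W-13 = (-277, -627, -115.8).
Normal n = (W-11→W-12) × (W-11→W-13) = (-18126.3, -30063.1, 206136).
So ∂z/∂x = −n_x/n_z = 0.08793 and ∂z/∂y = −n_y/n_z = 0.14584.
Gradient magnitude |∇z| = √(a² + b²) = √(0.00773 + 0.02127) = 0.17030.
True dip = arctan(0.17030) = 9.7°, dipping toward SSW (azimuth ≈ 211°).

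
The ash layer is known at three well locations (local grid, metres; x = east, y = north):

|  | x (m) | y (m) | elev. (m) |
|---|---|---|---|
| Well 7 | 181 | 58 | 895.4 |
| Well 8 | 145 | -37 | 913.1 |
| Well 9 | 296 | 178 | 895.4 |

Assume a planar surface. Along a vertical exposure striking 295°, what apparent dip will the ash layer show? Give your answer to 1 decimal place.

Let the plane be z = a·x + b·y + c.
Well 8−Well 7: −36a − 95b = 17.7;  Well 9−Well 7: 115a + 120b = 0.
Solving gives a = 0.32157, b = −0.30818.
Unit vector along 295° is (sin 295°, cos 295°) = (-0.9063, 0.4226).
Slope in that direction = a·(-0.9063) + b·(0.4226) = −0.42169.
Apparent dip = arctan|0.42169| = 22.9° (true dip is 24.0°, so apparent ≤ true as expected).

22.9°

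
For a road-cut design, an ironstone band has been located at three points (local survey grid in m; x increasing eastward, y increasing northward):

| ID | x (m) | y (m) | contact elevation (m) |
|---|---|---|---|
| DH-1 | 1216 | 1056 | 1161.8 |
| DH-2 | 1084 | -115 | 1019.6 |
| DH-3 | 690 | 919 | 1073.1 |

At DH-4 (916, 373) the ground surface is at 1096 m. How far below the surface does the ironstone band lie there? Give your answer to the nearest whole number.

Let the plane be z = a·x + b·y + c.
DH-2−DH-1: −132a − 1171b = −142.2;  DH-3−DH-1: −526a − 137b = −88.7.
Solving gives a = 0.14115, b = 0.10552.
Then c = 1161.8 − a·1216 − b·1056 = 878.73.
At (916, 373): z_contact = 129.3 + 39.4 + 878.73 = 1047.4 m.
Depth below ground = 1096 − 1047.4 = 49 m.

49 m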